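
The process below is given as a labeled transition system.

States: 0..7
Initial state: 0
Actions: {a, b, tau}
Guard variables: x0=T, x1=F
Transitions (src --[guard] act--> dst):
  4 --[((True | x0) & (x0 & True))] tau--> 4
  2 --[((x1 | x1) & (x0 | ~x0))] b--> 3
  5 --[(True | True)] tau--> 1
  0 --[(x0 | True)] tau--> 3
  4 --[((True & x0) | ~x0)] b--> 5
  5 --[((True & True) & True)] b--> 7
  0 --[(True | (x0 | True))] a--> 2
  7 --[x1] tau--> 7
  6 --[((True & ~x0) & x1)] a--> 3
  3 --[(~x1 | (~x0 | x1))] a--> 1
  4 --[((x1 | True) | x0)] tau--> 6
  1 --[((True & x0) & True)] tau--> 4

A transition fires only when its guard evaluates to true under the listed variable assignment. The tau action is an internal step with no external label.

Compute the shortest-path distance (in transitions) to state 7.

Layered search for 7:
  depth 0: {0}
  depth 1: {2,3}
  depth 2: {1}
  depth 3: {4}
  depth 4: {5,6}
  depth 5: {7}
depth(7)=5, e.g. tau·a·tau·b·b

Answer: 5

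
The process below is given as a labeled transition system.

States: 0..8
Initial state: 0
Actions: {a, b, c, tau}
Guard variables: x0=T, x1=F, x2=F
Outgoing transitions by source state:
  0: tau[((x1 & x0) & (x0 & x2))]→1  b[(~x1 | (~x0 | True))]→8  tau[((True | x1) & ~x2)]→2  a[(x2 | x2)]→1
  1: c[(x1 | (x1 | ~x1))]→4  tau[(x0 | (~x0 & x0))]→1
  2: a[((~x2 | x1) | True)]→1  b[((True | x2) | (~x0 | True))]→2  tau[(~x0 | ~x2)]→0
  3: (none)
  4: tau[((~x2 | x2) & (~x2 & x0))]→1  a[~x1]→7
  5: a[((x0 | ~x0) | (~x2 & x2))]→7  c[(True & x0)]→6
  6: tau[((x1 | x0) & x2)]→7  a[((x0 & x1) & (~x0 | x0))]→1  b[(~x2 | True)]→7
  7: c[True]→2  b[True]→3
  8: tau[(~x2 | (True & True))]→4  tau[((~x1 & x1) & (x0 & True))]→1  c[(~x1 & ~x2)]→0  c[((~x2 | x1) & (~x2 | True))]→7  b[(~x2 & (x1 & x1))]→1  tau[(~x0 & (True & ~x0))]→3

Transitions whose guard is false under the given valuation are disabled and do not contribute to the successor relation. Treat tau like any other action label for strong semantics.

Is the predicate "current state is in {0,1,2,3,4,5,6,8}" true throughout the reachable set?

Answer: INVARIANT VIOLATED at state 7

Trace:
Inv-set: {0,1,2,3,4,5,6,8}
R = {0,1,2,3,4,7,8}
  0: ok
  1: ok
  2: ok
  3: ok
  4: ok
  7: outside
  8: ok
reach 7 via b·c — violates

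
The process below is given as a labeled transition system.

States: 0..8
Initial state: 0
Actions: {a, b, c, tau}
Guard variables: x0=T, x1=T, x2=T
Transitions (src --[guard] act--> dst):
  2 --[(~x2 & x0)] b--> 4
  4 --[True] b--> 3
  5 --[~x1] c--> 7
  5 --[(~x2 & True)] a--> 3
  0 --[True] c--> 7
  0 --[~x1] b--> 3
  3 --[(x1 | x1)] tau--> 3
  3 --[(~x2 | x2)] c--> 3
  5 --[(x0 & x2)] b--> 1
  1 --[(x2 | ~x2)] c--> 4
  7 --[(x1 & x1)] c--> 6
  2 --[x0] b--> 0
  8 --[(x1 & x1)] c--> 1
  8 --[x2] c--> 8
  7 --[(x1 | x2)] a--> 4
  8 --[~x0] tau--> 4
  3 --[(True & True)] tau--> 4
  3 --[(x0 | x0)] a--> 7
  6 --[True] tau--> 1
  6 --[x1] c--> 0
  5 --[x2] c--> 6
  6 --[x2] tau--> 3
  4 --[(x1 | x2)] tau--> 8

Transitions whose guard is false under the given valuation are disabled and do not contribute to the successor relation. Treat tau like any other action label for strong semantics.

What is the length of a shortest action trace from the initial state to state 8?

Answer: 3

Analysis:
Layered search for 8:
  L0 = {0}
  L1 = {7}
  L2 = {4,6}
  L3 = {1,3,8}
depth(8)=3, e.g. c·a·tau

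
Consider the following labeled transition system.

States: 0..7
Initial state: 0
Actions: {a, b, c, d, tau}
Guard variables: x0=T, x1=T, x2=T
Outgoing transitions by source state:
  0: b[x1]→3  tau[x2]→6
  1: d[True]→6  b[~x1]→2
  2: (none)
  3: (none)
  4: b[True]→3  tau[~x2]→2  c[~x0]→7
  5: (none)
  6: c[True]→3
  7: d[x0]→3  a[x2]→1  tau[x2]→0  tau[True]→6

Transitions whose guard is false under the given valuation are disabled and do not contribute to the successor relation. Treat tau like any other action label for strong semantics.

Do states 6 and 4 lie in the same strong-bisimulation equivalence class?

Refine partition for ~:
  P[0] = {{0,1,2,3,4,5,6,7}}
  P[1] = {{0},{1},{2,3,5},{4},{6},{7}}
Fixed point at round 2; 6 class(es).
6∈{6}, 4∈{4}

Answer: NOT BISIMILAR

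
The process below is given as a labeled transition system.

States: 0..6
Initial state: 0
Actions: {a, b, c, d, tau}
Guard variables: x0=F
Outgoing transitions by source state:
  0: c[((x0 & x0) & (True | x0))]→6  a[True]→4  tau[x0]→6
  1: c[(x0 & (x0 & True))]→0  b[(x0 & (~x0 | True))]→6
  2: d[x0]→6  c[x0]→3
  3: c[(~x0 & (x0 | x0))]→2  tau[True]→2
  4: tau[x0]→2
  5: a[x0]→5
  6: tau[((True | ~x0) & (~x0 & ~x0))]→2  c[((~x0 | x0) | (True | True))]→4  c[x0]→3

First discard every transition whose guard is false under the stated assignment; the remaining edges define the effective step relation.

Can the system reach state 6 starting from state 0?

Answer: UNREACHABLE

Analysis:
Guard filter leaves 4 enabled edge(s).
depth 0: {0}
depth 1: {4}  total {0,4}
R = {0,4}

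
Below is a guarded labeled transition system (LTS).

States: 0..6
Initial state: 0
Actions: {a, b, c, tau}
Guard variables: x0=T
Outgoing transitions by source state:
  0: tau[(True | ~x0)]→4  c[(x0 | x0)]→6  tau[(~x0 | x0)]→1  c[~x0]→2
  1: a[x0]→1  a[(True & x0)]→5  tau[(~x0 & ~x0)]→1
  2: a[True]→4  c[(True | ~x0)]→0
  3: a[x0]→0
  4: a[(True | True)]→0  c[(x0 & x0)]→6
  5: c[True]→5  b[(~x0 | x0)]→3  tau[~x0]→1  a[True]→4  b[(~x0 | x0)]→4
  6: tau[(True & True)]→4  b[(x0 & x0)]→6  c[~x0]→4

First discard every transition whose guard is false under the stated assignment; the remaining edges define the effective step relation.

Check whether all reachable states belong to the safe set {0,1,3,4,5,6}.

Answer: INVARIANT HOLDS

Trace:
Allowed set {0,1,3,4,5,6}
R = {0,1,3,4,5,6}
  0: safe
  1: safe
  3: safe
  4: safe
  5: safe
  6: safe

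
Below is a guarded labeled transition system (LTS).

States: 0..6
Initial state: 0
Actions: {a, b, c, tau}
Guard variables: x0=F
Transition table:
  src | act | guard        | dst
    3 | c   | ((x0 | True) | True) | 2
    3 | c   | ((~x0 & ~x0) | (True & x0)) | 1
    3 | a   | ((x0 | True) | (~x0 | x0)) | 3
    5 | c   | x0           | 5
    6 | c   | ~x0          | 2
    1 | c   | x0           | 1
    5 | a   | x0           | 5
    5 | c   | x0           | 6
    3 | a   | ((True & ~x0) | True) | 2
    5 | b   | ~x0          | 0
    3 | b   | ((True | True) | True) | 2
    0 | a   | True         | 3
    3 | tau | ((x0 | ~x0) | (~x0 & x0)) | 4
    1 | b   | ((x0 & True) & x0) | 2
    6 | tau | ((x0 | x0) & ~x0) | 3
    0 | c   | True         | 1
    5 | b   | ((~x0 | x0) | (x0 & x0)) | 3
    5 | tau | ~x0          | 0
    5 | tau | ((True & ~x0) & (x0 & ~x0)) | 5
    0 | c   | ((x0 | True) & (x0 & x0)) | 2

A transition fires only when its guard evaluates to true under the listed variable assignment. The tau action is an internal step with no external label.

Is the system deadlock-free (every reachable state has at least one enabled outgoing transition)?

Reachable = {0,1,2,3,4}
  0: a→3  c→1  [2 exit(s)]
  1: ∅  [no exit]
  2: ∅  [no exit]
  3: a→2  a→3  b→2  c→1  c→2  tau→4  [6 exit(s)]
  4: ∅  [no exit]
Path to 1: c

Answer: DEADLOCK at state 1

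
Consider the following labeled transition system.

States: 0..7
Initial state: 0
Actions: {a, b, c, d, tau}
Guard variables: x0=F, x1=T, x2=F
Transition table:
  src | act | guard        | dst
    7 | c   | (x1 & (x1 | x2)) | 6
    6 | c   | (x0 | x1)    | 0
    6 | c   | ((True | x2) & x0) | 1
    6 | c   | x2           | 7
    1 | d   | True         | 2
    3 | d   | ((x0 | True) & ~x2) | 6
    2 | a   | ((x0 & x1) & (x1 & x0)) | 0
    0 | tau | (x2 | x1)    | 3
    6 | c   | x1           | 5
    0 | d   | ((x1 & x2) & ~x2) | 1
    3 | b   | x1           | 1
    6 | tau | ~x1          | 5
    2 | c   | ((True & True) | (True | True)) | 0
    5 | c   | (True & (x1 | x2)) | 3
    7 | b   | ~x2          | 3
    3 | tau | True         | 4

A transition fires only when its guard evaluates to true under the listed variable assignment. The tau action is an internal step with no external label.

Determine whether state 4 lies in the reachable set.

Guard filter leaves 11 enabled edge(s).
L0 = {0}
L1 = {3}  total {0,3}
L2 = {1,4,6}  total {0,1,3,4,6}
L3 = {2,5}  total {0,1,2,3,4,5,6}
R = {0,1,2,3,4,5,6}
Path to 4: tau·tau

Answer: REACHABLE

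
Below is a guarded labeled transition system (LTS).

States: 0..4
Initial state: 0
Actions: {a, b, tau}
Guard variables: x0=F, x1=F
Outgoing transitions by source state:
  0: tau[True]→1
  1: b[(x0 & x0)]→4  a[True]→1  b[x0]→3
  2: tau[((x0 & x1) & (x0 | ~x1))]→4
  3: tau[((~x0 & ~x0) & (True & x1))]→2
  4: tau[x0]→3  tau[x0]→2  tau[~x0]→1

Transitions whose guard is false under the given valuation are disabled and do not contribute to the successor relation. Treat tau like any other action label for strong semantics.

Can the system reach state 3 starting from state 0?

Guard filter leaves 3 enabled edge(s).
depth 0: {0}
depth 1: {1}  total {0,1}
R = {0,1}

Answer: UNREACHABLE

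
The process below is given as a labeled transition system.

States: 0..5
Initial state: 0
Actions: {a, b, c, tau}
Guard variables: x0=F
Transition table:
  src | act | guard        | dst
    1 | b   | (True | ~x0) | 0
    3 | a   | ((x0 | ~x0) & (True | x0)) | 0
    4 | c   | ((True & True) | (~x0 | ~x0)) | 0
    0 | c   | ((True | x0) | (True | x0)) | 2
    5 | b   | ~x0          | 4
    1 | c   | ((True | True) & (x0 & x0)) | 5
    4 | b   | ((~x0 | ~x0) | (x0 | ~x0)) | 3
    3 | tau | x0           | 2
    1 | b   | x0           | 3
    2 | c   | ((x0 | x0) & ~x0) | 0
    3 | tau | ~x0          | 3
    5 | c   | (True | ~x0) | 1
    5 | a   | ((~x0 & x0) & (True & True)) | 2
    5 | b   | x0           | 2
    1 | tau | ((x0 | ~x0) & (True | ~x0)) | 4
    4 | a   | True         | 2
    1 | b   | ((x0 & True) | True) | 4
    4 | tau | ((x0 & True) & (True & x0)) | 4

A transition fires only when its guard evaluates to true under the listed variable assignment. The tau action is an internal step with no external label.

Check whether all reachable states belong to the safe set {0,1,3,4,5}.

Safe = {0,1,3,4,5}
Reachable = {0,2}
  0: safe
  2: ✗ unsafe
counterexample path to 2: c

Answer: INVARIANT VIOLATED at state 2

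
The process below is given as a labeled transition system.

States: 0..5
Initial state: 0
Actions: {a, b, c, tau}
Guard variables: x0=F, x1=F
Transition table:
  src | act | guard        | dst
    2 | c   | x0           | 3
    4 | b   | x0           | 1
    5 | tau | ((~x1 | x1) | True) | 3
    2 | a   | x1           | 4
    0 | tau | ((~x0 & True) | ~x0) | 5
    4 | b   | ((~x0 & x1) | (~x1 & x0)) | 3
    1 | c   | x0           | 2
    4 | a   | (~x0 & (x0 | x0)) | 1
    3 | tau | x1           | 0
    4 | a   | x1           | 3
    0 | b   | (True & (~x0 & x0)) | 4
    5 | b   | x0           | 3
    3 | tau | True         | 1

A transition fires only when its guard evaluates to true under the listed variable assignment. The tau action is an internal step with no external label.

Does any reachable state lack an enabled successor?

Reach set: {0,1,3,5}
  0: tau→5  [deg 1]
  1: ∅  [deadlock]
  3: tau→1  [deg 1]
  5: tau→3  [deg 1]
Path to 1: tau·tau·tau

Answer: DEADLOCK at state 1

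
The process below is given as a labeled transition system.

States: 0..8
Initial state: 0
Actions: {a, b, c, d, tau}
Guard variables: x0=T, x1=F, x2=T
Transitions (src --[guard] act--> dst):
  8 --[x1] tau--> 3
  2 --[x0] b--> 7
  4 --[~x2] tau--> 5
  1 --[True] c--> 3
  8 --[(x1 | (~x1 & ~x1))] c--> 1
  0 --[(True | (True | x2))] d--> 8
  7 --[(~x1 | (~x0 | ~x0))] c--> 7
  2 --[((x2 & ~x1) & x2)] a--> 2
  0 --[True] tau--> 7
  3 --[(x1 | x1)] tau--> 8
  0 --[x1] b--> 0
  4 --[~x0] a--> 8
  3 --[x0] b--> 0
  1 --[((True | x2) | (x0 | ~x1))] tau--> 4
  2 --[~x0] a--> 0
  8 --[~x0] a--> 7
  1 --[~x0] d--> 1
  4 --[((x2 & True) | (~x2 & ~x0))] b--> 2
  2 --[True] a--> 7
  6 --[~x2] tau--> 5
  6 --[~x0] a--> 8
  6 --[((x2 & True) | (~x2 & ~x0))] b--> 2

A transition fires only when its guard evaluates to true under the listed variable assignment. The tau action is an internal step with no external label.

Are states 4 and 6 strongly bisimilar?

Bisimulation quotient by refinement:
  round 0: {{0,1,2,3,4,5,6,7,8}}
  round 1: {{0},{1},{2},{3,4,6},{5},{7,8}}
  round 2: {{0},{1},{2},{3},{4,6},{5},{7},{8}}
8 equivalence class(es) (converged in 3)
class of 4: {4,6}; class of 6: {4,6}

Answer: BISIMILAR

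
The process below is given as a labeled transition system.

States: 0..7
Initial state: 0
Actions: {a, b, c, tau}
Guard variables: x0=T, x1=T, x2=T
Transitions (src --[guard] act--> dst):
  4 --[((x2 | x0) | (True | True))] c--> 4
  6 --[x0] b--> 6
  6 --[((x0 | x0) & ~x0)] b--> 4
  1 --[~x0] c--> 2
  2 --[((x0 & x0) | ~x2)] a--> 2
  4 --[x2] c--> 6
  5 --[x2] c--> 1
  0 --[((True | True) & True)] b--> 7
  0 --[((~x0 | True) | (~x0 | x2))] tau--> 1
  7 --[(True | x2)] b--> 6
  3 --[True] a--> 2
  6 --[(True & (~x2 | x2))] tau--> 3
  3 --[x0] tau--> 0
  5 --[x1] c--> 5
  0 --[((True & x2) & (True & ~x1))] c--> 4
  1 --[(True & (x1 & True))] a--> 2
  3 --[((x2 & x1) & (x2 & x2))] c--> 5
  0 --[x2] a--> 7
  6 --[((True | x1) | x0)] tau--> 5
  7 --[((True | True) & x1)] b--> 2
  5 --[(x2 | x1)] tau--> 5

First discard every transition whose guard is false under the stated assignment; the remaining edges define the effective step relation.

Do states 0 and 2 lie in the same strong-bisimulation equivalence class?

Answer: NOT BISIMILAR

Analysis:
Compute ~ classes (split until stable):
  P[0] = {{0,1,2,3,4,5,6,7}}
  P[1] = {{0},{1,2},{3},{4},{5},{6},{7}}
Fixed point at round 2; 7 class(es).
class of 0: {0}; class of 2: {1,2}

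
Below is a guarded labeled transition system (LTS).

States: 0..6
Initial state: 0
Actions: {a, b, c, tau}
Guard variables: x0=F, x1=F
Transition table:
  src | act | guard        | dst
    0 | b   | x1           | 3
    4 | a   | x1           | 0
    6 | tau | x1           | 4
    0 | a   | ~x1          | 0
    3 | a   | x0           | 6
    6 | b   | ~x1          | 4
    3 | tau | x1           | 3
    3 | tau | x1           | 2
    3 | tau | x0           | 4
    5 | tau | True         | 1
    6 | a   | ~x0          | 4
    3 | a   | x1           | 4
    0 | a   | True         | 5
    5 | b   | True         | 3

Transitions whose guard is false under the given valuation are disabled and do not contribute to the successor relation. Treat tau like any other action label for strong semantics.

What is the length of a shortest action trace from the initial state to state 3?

Answer: 2

Working:
Layered search for 3:
  depth 0: {0}
  depth 1: {5}
  depth 2: {1,3}
first hit 3 at d=2 via a·b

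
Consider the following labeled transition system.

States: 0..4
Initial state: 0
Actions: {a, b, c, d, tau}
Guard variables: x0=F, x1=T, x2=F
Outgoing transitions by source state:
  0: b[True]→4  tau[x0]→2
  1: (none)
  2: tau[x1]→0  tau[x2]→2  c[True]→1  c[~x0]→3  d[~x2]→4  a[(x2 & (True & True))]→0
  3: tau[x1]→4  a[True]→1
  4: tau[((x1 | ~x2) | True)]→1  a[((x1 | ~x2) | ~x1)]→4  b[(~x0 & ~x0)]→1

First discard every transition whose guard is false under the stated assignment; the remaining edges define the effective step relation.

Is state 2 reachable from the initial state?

Answer: UNREACHABLE

Trace:
Guard filter leaves 10 enabled edge(s).
depth 0: {0}
depth 1: {4}  cumulative {0,4}
depth 2: {1}  cumulative {0,1,4}
Reachable = {0,1,4}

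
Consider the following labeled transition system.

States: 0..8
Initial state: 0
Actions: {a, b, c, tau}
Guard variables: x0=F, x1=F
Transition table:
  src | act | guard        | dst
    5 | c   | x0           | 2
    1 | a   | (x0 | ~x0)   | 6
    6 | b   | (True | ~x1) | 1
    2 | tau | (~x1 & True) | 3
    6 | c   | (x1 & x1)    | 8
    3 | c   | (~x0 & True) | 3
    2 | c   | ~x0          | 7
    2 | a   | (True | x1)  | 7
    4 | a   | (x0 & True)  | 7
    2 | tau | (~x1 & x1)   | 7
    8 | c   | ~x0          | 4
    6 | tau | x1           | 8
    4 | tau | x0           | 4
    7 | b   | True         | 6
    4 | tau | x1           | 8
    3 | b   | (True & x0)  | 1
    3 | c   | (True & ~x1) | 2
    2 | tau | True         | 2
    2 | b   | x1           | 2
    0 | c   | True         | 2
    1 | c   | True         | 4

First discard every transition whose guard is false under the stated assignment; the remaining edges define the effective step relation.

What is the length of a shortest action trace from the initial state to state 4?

Answer: 5

Trace:
Breadth-first toward 4:
  L0 = {0}
  L1 = {2}
  L2 = {3,7}
  L3 = {6}
  L4 = {1}
  L5 = {4}
4 enters at depth 5; path c·a·b·b·c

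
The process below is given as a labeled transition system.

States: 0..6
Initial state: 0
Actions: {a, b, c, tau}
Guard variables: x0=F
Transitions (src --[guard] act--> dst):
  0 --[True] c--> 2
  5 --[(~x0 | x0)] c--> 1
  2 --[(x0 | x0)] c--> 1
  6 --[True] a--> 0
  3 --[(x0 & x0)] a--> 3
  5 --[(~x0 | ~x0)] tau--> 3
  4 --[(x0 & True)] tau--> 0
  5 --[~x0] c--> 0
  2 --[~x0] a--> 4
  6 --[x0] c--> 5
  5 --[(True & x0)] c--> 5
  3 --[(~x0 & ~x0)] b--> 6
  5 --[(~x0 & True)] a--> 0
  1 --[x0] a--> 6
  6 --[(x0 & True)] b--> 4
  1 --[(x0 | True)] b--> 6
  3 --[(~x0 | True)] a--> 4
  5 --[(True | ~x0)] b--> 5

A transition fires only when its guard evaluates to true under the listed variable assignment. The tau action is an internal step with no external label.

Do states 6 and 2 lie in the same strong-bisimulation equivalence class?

Compute ~ classes (split until stable):
  π0 = {{0,1,2,3,4,5,6}}
  π1 = {{0},{1},{2,6},{3},{4},{5}}
  π2 = {{0},{1},{2},{3},{4},{5},{6}}
7 equivalence class(es) (converged in 3)
[6]={6}  [2]={2}

Answer: NOT BISIMILAR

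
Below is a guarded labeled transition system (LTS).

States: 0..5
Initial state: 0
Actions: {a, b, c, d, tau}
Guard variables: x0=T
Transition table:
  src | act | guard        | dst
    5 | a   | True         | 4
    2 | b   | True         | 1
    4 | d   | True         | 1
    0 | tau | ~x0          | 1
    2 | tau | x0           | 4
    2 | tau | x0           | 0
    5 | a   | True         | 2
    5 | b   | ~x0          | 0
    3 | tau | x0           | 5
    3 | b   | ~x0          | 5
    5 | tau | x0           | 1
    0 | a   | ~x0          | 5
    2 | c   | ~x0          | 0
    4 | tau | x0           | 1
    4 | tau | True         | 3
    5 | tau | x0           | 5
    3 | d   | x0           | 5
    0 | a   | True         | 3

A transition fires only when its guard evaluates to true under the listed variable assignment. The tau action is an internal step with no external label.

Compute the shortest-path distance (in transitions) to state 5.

Answer: 2

Working:
BFS to 5:
  Layer 0: {0}
  Layer 1: {3}
  Layer 2: {5}
first hit 5 at d=2 via a·d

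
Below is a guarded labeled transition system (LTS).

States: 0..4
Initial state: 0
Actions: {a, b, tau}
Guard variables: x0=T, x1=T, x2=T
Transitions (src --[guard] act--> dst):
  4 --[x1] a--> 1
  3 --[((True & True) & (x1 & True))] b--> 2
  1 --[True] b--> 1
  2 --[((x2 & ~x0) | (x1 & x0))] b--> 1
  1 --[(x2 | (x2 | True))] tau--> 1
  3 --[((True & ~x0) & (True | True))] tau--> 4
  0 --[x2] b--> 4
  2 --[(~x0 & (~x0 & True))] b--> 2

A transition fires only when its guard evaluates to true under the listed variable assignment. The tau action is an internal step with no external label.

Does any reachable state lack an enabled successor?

Answer: DEADLOCK-FREE

Working:
Reachable = {0,1,4}
  0: b→4  [1 out]
  1: b→1  tau→1  [2 out]
  4: a→1  [1 out]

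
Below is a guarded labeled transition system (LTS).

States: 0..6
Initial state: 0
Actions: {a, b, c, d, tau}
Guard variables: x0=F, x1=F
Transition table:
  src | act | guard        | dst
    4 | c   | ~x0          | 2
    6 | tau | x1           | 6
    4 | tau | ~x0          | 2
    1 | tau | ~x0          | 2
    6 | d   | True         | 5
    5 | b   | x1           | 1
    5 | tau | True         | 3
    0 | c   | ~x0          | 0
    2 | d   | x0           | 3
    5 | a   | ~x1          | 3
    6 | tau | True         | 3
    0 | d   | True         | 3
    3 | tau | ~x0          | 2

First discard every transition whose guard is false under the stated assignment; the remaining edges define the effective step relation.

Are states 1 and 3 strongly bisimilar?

Answer: BISIMILAR

Working:
Refine partition for ~:
  round 0: {{0,1,2,3,4,5,6}}
  round 1: {{0},{1,3},{2},{4},{5},{6}}
stable after 2 split(s): 6 block(s)
1∈{1,3}, 3∈{1,3}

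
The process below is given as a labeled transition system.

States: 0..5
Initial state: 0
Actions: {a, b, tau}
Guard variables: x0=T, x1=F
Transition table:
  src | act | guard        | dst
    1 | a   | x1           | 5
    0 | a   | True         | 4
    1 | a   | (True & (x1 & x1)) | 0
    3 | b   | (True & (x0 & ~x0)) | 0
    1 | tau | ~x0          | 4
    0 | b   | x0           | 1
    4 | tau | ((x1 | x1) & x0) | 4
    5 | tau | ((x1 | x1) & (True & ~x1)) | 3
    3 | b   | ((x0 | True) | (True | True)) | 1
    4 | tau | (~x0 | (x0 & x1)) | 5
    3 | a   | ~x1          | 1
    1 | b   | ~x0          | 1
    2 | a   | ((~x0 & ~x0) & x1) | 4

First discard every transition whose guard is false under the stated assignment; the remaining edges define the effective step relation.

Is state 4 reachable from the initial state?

4 transition(s) survive guard evaluation.
L0 = {0}
L1 = {1,4}  total {0,1,4}
Reach set: {0,1,4}
witness 4: a

Answer: REACHABLE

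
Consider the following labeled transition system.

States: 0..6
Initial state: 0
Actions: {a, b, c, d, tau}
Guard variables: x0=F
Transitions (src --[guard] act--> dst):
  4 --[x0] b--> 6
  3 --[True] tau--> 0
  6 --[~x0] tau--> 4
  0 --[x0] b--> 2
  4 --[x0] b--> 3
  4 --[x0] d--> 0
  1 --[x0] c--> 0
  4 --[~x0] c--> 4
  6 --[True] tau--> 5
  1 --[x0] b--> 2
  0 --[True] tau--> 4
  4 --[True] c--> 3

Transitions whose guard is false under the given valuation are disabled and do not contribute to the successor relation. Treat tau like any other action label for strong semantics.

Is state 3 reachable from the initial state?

Answer: REACHABLE

Trace:
After dropping false guards: 6 live edges.
depth 0: {0}
depth 1: {4}  total {0,4}
depth 2: {3}  total {0,3,4}
R = {0,3,4}
Path to 3: tau·c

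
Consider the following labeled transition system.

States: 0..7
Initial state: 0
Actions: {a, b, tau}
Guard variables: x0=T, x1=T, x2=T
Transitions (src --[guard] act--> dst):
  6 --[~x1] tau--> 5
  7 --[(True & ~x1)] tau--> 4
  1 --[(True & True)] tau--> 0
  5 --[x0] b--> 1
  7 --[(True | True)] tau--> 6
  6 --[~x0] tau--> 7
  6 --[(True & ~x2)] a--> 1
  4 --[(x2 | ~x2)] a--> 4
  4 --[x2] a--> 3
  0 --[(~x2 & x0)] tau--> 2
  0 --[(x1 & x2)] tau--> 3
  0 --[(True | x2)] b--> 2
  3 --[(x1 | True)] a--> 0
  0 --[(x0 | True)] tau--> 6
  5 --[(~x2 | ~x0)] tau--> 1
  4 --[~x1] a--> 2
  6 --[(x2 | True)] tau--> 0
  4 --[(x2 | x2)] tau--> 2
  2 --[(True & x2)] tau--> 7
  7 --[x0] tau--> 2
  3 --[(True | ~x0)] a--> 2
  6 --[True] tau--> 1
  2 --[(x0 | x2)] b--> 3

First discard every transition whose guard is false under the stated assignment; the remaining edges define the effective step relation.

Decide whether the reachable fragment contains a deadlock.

Answer: DEADLOCK-FREE

Analysis:
R = {0,1,2,3,6,7}
  0: b→2  tau→3  tau→6  [3 exit(s)]
  1: tau→0  [1 exit(s)]
  2: b→3  tau→7  [2 exit(s)]
  3: a→0  a→2  [2 exit(s)]
  6: tau→0  tau→1  [2 exit(s)]
  7: tau→2  tau→6  [2 exit(s)]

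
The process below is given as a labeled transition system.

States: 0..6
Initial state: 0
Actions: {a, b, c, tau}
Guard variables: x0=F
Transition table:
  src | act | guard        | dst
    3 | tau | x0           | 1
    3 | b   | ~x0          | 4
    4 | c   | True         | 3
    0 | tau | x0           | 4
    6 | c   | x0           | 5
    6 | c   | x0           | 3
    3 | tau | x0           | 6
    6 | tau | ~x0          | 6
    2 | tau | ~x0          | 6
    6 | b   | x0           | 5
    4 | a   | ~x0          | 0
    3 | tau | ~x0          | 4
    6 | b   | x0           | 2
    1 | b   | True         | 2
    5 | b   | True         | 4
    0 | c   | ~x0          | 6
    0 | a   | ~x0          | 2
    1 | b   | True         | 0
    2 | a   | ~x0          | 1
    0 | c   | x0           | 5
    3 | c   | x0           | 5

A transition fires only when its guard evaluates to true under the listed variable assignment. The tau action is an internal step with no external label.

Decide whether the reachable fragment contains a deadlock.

R = {0,1,2,6}
  0: a→2  c→6  [deg 2]
  1: b→0  b→2  [deg 2]
  2: a→1  tau→6  [deg 2]
  6: tau→6  [deg 1]

Answer: DEADLOCK-FREE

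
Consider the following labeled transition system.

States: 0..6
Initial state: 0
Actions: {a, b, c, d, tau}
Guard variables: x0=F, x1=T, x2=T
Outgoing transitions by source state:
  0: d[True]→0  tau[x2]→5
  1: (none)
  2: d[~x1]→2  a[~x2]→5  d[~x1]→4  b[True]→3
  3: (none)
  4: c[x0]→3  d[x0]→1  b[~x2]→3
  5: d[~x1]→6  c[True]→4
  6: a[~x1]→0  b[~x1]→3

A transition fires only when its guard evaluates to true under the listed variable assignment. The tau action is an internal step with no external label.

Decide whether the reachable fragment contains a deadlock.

Answer: DEADLOCK at state 4

Analysis:
Reachable = {0,4,5}
  0: d→0  tau→5  [2 out]
  4: ∅  [STUCK]
  5: c→4  [1 out]
witness 4: tau·c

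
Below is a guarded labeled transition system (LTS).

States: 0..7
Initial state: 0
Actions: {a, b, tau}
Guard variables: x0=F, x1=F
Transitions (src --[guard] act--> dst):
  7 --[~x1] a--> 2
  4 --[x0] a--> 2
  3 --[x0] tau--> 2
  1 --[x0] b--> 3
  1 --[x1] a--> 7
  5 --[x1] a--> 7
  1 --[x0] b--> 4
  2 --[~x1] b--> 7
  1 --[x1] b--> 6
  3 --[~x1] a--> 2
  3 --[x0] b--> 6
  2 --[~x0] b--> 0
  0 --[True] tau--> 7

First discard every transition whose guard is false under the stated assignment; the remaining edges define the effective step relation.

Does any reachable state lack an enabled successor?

Answer: DEADLOCK-FREE

Working:
Reachable = {0,2,7}
  0: tau→7  [1 exit(s)]
  2: b→0  b→7  [2 exit(s)]
  7: a→2  [1 exit(s)]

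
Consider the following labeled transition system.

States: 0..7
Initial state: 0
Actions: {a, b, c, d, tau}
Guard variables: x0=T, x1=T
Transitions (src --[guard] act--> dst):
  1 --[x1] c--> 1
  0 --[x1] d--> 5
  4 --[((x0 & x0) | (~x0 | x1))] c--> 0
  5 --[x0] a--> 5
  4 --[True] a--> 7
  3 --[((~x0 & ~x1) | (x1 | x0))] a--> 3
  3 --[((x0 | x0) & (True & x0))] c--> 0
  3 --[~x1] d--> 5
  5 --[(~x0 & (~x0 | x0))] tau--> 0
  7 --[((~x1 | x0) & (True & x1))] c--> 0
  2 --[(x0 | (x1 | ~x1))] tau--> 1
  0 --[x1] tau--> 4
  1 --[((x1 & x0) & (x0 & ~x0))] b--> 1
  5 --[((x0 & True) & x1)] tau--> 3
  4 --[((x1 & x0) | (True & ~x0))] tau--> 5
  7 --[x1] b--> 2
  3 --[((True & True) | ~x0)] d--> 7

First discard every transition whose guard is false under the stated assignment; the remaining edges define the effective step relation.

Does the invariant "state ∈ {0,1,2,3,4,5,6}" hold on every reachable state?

Inv-set: {0,1,2,3,4,5,6}
Reach set: {0,1,2,3,4,5,7}
  0: ✓
  1: ✓
  2: ✓
  3: ✓
  4: ✓
  5: ✓
  7: outside
counterexample path to 7: tau·a

Answer: INVARIANT VIOLATED at state 7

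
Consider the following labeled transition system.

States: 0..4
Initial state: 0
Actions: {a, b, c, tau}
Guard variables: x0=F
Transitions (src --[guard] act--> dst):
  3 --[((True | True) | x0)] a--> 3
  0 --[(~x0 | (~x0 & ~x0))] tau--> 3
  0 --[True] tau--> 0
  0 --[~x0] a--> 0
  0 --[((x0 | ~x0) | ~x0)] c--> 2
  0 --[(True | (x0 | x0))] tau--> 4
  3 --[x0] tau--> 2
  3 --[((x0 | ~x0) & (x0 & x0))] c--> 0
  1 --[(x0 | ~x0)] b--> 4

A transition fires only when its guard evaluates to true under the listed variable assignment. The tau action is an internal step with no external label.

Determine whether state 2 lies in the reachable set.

Guard filter leaves 7 enabled edge(s).
L0 = {0}
L1 = {2,3,4}  cumulative {0,2,3,4}
Reachable = {0,2,3,4}
trace reaching 2: c

Answer: REACHABLE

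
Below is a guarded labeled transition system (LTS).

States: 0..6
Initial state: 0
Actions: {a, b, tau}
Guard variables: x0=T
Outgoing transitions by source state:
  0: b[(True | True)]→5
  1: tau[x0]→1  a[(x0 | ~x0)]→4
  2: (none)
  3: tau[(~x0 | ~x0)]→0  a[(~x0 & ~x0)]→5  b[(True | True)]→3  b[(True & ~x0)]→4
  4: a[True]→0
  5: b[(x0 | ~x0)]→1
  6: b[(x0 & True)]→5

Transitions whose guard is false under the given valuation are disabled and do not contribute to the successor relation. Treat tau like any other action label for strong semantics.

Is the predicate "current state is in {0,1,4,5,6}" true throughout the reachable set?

Answer: INVARIANT HOLDS

Analysis:
Safe = {0,1,4,5,6}
Reachable = {0,1,4,5}
  0: safe
  1: safe
  4: safe
  5: safe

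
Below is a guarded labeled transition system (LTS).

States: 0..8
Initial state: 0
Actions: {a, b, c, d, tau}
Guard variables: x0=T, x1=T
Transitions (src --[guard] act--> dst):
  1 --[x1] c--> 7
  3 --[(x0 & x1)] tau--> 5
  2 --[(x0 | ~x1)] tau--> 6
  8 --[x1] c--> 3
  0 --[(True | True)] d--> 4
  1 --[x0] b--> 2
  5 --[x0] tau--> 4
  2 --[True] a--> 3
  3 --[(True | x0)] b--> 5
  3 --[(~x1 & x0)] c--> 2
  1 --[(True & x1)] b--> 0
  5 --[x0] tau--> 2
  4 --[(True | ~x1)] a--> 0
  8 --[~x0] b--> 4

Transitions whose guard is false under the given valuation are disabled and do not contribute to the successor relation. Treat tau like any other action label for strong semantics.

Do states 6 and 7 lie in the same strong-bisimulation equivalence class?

Answer: BISIMILAR

Working:
Bisimulation quotient by refinement:
  π0 = {{0,1,2,3,4,5,6,7,8}}
  π1 = {{0},{1},{2},{3},{4},{5},{6,7},{8}}
8 equivalence class(es) (converged in 2)
6∈{6,7}, 7∈{6,7}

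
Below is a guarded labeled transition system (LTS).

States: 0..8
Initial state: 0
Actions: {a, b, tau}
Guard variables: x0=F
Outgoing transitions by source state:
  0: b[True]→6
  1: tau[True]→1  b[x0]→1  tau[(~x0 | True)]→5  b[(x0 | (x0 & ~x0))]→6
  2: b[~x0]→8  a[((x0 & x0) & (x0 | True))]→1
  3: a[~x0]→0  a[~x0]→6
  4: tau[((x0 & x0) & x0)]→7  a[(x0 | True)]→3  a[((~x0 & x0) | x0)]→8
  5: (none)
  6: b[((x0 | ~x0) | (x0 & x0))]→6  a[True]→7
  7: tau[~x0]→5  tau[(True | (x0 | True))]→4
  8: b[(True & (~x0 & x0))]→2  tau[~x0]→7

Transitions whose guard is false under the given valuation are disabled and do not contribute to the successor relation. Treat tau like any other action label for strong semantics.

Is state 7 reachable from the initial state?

Guard filter leaves 12 enabled edge(s).
depth 0: {0}
depth 1: {6}  cumulative {0,6}
depth 2: {7}  cumulative {0,6,7}
depth 3: {4,5}  cumulative {0,4,5,6,7}
depth 4: {3}  cumulative {0,3,4,5,6,7}
Reach set: {0,3,4,5,6,7}
trace reaching 7: b·a

Answer: REACHABLE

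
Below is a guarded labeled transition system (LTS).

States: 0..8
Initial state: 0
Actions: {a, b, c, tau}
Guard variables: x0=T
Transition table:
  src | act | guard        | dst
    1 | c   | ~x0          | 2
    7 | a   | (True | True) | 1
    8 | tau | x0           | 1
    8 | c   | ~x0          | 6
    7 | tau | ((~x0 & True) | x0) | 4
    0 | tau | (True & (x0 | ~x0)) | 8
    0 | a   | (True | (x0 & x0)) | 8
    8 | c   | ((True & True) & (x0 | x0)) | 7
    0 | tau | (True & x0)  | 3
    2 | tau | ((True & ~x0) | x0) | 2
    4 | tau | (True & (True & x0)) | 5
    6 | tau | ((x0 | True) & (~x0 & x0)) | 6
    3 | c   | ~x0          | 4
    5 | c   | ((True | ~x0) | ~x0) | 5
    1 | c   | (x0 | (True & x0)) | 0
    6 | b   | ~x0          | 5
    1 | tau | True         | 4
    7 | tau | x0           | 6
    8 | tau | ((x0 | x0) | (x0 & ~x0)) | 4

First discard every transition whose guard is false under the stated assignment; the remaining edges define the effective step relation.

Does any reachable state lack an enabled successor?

Answer: DEADLOCK at state 3

Trace:
Reachable = {0,1,3,4,5,6,7,8}
  0: a→8  tau→3  tau→8  [3 out]
  1: c→0  tau→4  [2 out]
  3: ∅  [deadlock]
  4: tau→5  [1 out]
  5: c→5  [1 out]
  6: ∅  [deadlock]
  7: a→1  tau→4  tau→6  [3 out]
  8: c→7  tau→1  tau→4  [3 out]
witness 3: tau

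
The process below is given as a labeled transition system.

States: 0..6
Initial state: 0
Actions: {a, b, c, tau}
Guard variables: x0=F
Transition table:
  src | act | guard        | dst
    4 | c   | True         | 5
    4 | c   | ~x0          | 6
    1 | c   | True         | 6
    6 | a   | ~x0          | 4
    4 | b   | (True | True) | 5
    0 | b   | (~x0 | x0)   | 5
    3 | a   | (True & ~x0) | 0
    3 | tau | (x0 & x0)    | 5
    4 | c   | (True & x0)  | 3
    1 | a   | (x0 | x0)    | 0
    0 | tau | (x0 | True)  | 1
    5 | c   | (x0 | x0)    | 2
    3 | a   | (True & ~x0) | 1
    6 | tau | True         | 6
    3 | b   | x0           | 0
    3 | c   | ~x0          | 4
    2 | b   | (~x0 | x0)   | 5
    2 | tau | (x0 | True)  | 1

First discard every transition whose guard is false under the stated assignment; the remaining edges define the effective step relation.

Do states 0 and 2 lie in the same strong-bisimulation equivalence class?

Answer: BISIMILAR

Working:
Compute ~ classes (split until stable):
  π0 = {{0,1,2,3,4,5,6}}
  π1 = {{0,2},{1},{3},{4},{5},{6}}
Fixed point at round 2; 6 class(es).
[0]={0,2}  [2]={0,2}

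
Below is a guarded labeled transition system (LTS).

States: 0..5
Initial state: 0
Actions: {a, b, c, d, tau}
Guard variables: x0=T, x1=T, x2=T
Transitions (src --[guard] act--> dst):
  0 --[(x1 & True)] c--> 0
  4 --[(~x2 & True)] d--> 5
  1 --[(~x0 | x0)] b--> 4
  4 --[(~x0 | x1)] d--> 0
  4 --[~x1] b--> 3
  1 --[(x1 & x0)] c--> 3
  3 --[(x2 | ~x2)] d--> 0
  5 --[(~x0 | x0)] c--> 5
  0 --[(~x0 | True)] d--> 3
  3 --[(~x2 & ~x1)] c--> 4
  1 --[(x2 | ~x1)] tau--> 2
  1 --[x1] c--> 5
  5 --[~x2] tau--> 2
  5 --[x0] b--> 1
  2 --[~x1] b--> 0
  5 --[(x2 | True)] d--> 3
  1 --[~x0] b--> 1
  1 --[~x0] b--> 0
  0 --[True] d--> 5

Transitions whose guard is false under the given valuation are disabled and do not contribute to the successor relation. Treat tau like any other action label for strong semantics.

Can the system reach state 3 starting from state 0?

Guard filter leaves 12 enabled edge(s).
depth 0: {0}
depth 1: {3,5}  cumulative {0,3,5}
depth 2: {1}  cumulative {0,1,3,5}
depth 3: {2,4}  cumulative {0,1,2,3,4,5}
Reachable = {0,1,2,3,4,5}
Path to 3: d

Answer: REACHABLE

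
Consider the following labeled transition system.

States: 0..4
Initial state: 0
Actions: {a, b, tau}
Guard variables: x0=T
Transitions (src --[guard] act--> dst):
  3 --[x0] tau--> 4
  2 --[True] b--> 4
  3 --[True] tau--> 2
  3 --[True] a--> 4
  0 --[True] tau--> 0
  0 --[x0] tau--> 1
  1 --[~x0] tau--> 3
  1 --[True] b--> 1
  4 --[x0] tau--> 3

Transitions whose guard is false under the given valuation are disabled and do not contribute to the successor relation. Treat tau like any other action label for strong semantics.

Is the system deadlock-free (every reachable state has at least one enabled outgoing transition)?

Reachable = {0,1}
  0: tau→0  tau→1  [2 exit(s)]
  1: b→1  [1 exit(s)]

Answer: DEADLOCK-FREE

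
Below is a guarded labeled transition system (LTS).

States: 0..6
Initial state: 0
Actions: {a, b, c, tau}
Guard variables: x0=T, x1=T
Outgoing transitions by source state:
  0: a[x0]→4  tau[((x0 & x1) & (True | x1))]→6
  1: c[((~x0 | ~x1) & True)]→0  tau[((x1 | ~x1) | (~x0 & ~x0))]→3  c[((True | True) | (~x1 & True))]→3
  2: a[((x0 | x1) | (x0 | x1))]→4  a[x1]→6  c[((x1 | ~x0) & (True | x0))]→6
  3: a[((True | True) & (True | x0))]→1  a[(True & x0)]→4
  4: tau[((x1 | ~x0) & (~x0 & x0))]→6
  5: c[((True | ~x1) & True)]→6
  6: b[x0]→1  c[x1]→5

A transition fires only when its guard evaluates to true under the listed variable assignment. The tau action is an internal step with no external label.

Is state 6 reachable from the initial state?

12 transition(s) survive guard evaluation.
depth 0: {0}
depth 1: {4,6}  cumulative {0,4,6}
depth 2: {1,5}  cumulative {0,1,4,5,6}
depth 3: {3}  cumulative {0,1,3,4,5,6}
Reach set: {0,1,3,4,5,6}
trace reaching 6: tau

Answer: REACHABLE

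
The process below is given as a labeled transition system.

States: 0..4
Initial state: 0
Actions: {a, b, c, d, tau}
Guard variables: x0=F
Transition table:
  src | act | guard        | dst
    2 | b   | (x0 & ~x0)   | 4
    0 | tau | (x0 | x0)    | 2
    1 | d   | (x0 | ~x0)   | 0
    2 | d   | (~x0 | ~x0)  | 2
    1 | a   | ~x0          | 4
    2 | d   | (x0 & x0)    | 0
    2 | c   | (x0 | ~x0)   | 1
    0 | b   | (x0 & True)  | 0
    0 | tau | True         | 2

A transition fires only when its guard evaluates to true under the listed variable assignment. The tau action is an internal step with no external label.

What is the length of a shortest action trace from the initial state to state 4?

Breadth-first toward 4:
  Layer 0: {0}
  Layer 1: {2}
  Layer 2: {1}
  Layer 3: {4}
4 enters at depth 3; path tau·c·a

Answer: 3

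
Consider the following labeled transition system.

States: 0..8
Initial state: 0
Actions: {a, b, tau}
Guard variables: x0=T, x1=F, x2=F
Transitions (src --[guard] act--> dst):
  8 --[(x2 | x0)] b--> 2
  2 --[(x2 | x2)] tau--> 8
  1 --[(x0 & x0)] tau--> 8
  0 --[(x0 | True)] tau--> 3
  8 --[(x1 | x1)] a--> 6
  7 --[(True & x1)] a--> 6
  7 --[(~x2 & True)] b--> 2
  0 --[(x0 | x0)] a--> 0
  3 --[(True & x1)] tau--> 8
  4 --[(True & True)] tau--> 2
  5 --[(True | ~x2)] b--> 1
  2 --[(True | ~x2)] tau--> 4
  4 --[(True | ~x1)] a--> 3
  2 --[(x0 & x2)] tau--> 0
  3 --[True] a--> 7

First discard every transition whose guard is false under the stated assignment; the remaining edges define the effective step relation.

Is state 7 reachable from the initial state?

Answer: REACHABLE

Working:
Guard filter leaves 10 enabled edge(s).
depth 0: {0}
depth 1: {3}  total {0,3}
depth 2: {7}  total {0,3,7}
depth 3: {2}  total {0,2,3,7}
depth 4: {4}  total {0,2,3,4,7}
Reach set: {0,2,3,4,7}
witness 7: tau·a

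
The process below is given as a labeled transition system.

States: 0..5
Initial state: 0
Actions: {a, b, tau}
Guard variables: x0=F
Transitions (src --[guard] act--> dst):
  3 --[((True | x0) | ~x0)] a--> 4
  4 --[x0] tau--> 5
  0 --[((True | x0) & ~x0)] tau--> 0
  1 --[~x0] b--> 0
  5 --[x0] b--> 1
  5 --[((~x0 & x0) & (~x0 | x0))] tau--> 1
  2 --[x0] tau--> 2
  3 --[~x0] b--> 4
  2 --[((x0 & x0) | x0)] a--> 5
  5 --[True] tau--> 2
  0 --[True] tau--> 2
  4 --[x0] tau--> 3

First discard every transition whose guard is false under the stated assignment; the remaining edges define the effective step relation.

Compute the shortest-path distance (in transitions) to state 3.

Answer: UNREACHABLE

Working:
Breadth-first toward 3:
  Layer 0: {0}
  Layer 1: {2}
3 never appears.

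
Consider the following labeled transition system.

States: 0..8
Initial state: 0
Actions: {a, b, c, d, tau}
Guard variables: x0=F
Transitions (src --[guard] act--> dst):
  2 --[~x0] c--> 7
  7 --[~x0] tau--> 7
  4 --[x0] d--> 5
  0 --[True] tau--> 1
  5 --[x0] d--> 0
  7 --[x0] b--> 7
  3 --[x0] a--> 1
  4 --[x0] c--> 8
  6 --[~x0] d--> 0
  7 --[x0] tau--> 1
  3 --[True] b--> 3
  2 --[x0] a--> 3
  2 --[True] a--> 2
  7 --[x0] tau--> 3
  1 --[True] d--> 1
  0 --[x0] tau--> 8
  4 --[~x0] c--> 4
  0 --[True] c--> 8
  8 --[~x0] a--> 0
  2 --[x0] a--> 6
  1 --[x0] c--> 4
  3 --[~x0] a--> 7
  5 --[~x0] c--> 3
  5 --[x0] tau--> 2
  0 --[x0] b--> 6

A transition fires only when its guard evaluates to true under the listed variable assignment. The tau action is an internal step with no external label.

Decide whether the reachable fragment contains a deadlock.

Answer: DEADLOCK-FREE

Trace:
Reach set: {0,1,8}
  0: c→8  tau→1  [2 exit(s)]
  1: d→1  [1 exit(s)]
  8: a→0  [1 exit(s)]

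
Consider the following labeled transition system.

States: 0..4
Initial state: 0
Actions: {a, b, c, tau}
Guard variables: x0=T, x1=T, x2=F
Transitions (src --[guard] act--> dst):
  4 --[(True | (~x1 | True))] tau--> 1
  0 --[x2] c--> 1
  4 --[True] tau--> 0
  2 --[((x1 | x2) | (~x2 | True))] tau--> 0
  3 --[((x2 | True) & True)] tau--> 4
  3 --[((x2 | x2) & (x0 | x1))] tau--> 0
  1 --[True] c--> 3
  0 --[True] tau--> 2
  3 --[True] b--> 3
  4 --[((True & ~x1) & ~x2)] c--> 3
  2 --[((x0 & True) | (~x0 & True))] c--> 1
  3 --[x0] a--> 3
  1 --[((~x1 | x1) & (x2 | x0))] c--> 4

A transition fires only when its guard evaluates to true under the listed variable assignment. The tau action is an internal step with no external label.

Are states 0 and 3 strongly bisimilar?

Bisimulation quotient by refinement:
  round 0: {{0,1,2,3,4}}
  round 1: {{0,4},{1},{2},{3}}
  round 2: {{0},{1},{2},{3},{4}}
Fixed point at round 3; 5 class(es).
class of 0: {0}; class of 3: {3}

Answer: NOT BISIMILAR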